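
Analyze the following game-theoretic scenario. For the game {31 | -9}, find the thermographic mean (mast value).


Game = {31 | -9}, a switch {a | b} with numbers a > b.
Its thermograph has left wall a - t and right wall b + t, which meet at t = (a - b)/2, where both equal (a + b)/2. So the mast (mean value) is at (a + b)/2.
Mean = (31 + (-9))/2 = 22/2 = 11

11


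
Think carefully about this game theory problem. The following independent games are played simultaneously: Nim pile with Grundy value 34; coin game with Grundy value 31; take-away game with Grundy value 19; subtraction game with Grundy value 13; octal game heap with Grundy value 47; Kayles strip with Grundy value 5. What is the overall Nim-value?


By the Sprague-Grundy theorem, the Grundy value of a sum of games is the XOR of individual Grundy values.
Nim pile: Grundy value = 34. Running XOR: 0 XOR 34 = 34
coin game: Grundy value = 31. Running XOR: 34 XOR 31 = 61
take-away game: Grundy value = 19. Running XOR: 61 XOR 19 = 46
subtraction game: Grundy value = 13. Running XOR: 46 XOR 13 = 35
octal game heap: Grundy value = 47. Running XOR: 35 XOR 47 = 12
Kayles strip: Grundy value = 5. Running XOR: 12 XOR 5 = 9
The combined Grundy value is 9.

9


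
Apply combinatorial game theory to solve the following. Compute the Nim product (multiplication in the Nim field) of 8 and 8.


Nim multiplication is bilinear over XOR: (u XOR v) * w = (u*w) XOR (v*w).
So we split each operand into its bit components and XOR the pairwise Nim products.
8 = 8 (as XOR of powers of 2).
8 = 8 (as XOR of powers of 2).
Using the standard Nim-product table on single bits:
  2*2 = 3,   2*4 = 8,   2*8 = 12,
  4*4 = 6,   4*8 = 11,  8*8 = 13,
and  1*x = x (identity), k*l = l*k (commutative).
Pairwise Nim products:
  8 * 8 = 13
XOR them: 13 = 13.
Result: 8 * 8 = 13 (in Nim).

13


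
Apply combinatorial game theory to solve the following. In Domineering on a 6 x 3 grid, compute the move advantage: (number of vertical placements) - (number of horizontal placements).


Board is 6 x 3 (rows x cols).
Left (vertical) placements: (rows-1) * cols = 5 * 3 = 15
Right (horizontal) placements: rows * (cols-1) = 6 * 2 = 12
Advantage = Left - Right = 15 - 12 = 3

3


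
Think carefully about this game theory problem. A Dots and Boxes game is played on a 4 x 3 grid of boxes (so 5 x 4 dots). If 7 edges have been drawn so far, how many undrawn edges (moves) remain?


Grid: 4 x 3 boxes, i.e. 5 rows and 4 columns of dots.
Horizontal edges: (rows + 1) * cols = 5 * 3 = 15
Vertical edges: rows * (cols + 1) = 4 * 4 = 16
Total edges: 15 + 16 = 31
Edges drawn: 7
Remaining: 31 - 7 = 24

24


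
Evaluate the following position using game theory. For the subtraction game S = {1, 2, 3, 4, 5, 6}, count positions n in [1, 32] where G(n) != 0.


Subtraction set S = {1, 2, 3, 4, 5, 6}, so G(n) = n mod 7.
G(n) = 0 when n is a multiple of 7.
Multiples of 7 in [1, 32]: 4
N-positions (nonzero Grundy) = 32 - 4 = 28

28


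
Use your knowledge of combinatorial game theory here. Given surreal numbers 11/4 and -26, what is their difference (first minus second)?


x = 11/4, y = -26
Converting to common denominator: 4
x = 11/4, y = -104/4
x - y = 11/4 - -26 = 115/4

115/4


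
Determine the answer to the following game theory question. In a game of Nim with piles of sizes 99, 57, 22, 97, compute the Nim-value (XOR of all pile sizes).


We need the XOR (exclusive or) of all pile sizes.
After XOR-ing pile 1 (size 99): 0 XOR 99 = 99
After XOR-ing pile 2 (size 57): 99 XOR 57 = 90
After XOR-ing pile 3 (size 22): 90 XOR 22 = 76
After XOR-ing pile 4 (size 97): 76 XOR 97 = 45
The Nim-value of this position is 45.

45


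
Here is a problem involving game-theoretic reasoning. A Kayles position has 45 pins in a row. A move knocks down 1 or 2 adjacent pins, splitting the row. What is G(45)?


Kayles: a move removes 1 or 2 adjacent pins from a contiguous row.
Removing pins from a row of k leaves two independent rows (a, b) with a + b = k - 1 (one pin) or a + b = k - 2 (two pins); an end removal gives a = 0.
By Sprague-Grundy, G(k) = mex{ G(a) XOR G(b) } over all these splits. G(0) = 0.
G(1): splits (0,0):0^0=0 -> mex({0}) = 1
G(2): splits (0,1):0^1=1 (0,0):0^0=0 -> mex({0, 1}) = 2
G(3): splits (0,2):0^2=2 (1,1):1^1=0 (0,1):0^1=1 -> mex({0, 1, 2}) = 3
G(4): splits (0,3):0^3=3 (1,2):1^2=3 (0,2):0^2=2 (1,1):1^1=0 -> mex({0, 2, 3}) = 1
G(5): splits (0,4):0^1=1 (1,3):1^3=2 (2,2):2^2=0 (0,3):0^3=3 (1,2):1^2=3 -> mex({0, 1, 2, 3}) = 4
G(6) = mex({0, 1, 2, 4}) = 3
G(7) = mex({0, 1, 3, 4, 5}) = 2
G(8) = mex({0, 2, 3, 5, 6}) = 1
G(9) = mex({0, 1, 2, 3, 6, 7}) = 4
G(10) = mex({0, 1, 3, 4, 5, 7}) = 2
G(11) = mex({0, 1, 2, 3, 4, 5}) = 6
G(12) = mex({0, 1, 2, 3, 5, 6, 7}) = 4
G(13) = mex({0, 2, 3, 4, 6, 7}) = 1
G(14) = mex({0, 1, 4, 5, 6, 7}) = 2
G(15) = mex({0, 1, 2, 3, 4, 5, 6}) = 7
G(16) = mex({0, 2, 3, 5, 6, 7}) = 1
G(17) = mex({0, 1, 2, 3, 5, 6, 7}) = 4
G(18) = mex({0, 1, 2, 4, 5, 6}) = 3
G(19) = mex({0, 1, 3, 4, 5, 7}) = 2
G(20) = mex({0, 2, 3, 4, 5, 6, 7}) = 1
G(21) = mex({0, 1, 2, 3, 5, 6, 7}) = 4
G(22) = mex({0, 1, 2, 3, 4, 5, 7}) = 6
G(23) = mex({0, 1, 2, 3, 4, 5, 6}) = 7
G(24) = mex({0, 1, 2, 3, 5, 6, 7}) = 4
G(25) = mex({0, 2, 3, 4, 6, 7}) = 1
G(26) = mex({0, 1, 3, 4, 5, 6, 7}) = 2
G(27) = mex({0, 1, 2, 3, 4, 5, 6, 7}) = 8
G(28) = mex({0, 1, 2, 3, 4, 6, 7, 8}) = 5
G(29) = mex({0, 1, 2, 3, 5, 6, 7, 8, 9}) = 4
G(30) = mex({0, 1, 2, 3, 4, 5, 6, 9, 10}) = 7
G(31) = mex({0, 1, 3, 4, 5, 7, 10, 11}) = 2
G(32) = mex({0, 2, 3, 4, 5, 6, 7, 9, 11}) = 1
G(33) = mex({0, 1, 2, 3, 4, 5, 6, 7, 9, 12}) = 8
G(34) = mex({0, 1, 2, 3, 4, 5, 7, 8, 11, 12}) = 6
G(35) = mex({0, 1, 2, 3, 4, 5, 6, 8, 9, 10, 11}) = 7
G(36) = mex({0, 1, 2, 3, 5, 6, 7, 9, 10}) = 4
G(37) = mex({0, 2, 3, 4, 6, 7, 9, 10, 11, 12}) = 1
G(38) = mex({0, 1, 3, 4, 5, 6, 7, 9, 10, 11, 12}) = 2
G(39) = mex({0, 1, 2, 4, 5, 6, 7, 9, 10, 12, 14}) = 3
G(40) = mex({0, 2, 3, 4, 6, 7, 11, 12, 14}) = 1
G(41) = mex({0, 1, 2, 3, 5, 6, 7, 9, 10, 11, 12}) = 4
G(42) = mex({0, 1, 2, 3, 4, 5, 6, 9, 10}) = 7
G(43) = mex({0, 1, 3, 4, 5, 7, 9, 10, 12, 15}) = 2
G(44) = mex({0, 2, 3, 4, 5, 6, 7, 9, 10, 12, 15}) = 1
G(45) = mex({0, 1, 2, 3, 4, 5, 6, 7, 9, 10, 12, 14}) = 8
Therefore G(45) = 8.

8


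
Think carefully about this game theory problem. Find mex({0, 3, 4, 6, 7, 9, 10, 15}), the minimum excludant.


Set = {0, 3, 4, 6, 7, 9, 10, 15}
0 is in the set.
1 is NOT in the set. This is the mex.
mex = 1

1


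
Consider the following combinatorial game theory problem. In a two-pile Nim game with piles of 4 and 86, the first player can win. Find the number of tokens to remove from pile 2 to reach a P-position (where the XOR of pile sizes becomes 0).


Piles: 4 and 86
Current XOR: 4 XOR 86 = 82 (non-zero, so this is an N-position).
To make the XOR zero, we need to find a move that balances the piles.
For pile 2 (size 86): target = 86 XOR 82 = 4
We reduce pile 2 from 86 to 4.
Tokens removed: 86 - 4 = 82
Verification: 4 XOR 4 = 0

82


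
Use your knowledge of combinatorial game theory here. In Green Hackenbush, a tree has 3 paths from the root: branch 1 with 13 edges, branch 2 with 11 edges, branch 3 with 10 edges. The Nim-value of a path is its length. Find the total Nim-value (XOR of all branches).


The tree has 3 branches from the ground vertex.
In Green Hackenbush, the Nim-value of a simple path of length k is k.
Branch 1: length 13, Nim-value = 13
Branch 2: length 11, Nim-value = 11
Branch 3: length 10, Nim-value = 10
Total Nim-value = XOR of all branch values:
0 XOR 13 = 13
13 XOR 11 = 6
6 XOR 10 = 12
Nim-value of the tree = 12

12


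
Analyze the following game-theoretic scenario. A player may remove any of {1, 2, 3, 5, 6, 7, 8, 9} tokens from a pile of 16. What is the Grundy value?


The subtraction set is S = {1, 2, 3, 5, 6, 7, 8, 9}.
G(k) = mex{ G(k - s) : s in S, s <= k }. We compute iteratively: G(0) = 0.
G(1) = mex({0}) = 1
G(2) = mex({0, 1}) = 2
G(3) = mex({0, 1, 2}) = 3
G(4) = mex({1, 2, 3}) = 0
G(5) = mex({0, 2, 3}) = 1
G(6) = mex({0, 1, 3}) = 2
G(7) = mex({0, 1, 2}) = 3
G(8) = mex({0, 1, 2, 3}) = 4
G(9) = mex({0, 1, 2, 3, 4}) = 5
G(10) = mex({0, 1, 2, 3, 4, 5}) = 6
G(11) = mex({0, 1, 2, 3, 4, 5, 6}) = 7
G(12) = mex({0, 1, 2, 3, 5, 6, 7}) = 4
G(13) = mex({0, 1, 2, 3, 4, 6, 7}) = 5
G(14) = mex({1, 2, 3, 4, 5, 7}) = 0
G(15) = mex({0, 2, 3, 4, 5, 6}) = 1
G(16) = mex({0, 1, 3, 4, 5, 6, 7}) = 2
Therefore G(16) = 2.

2


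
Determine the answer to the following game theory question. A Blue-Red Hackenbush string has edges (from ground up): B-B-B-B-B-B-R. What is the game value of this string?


Edges (from ground): B-B-B-B-B-B-R
By Berlekamp's sign-expansion rule, a Blue-Red Hackenbush stalk has the value of the surreal number whose sign sequence is the edge sequence with B -> + and R -> -.
Sign sequence: ++++++-
Trace the sign expansion in the surreal number tree, starting from 0:
Edge 1: B (sign +) -> bounds (0, +inf), value = 1
Edge 2: B (sign +) -> bounds (1, +inf), value = 2
Edge 3: B (sign +) -> bounds (2, +inf), value = 3
Edge 4: B (sign +) -> bounds (3, +inf), value = 4
Edge 5: B (sign +) -> bounds (4, +inf), value = 5
Edge 6: B (sign +) -> bounds (5, +inf), value = 6
Edge 7: R (sign -) -> bounds (5, 6), value = 11/2
Game value = 11/2

11/2


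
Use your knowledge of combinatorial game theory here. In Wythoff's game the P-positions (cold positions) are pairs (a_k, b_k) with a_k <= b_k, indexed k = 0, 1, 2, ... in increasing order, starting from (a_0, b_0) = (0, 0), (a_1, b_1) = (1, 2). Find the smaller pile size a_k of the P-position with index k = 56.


By Wythoff's theorem, a_k = floor(k * phi) and b_k = floor(k * phi^2) = a_k + k, where phi = (1 + sqrt(5))/2 is the golden ratio.
phi = (1 + sqrt(5))/2 = 1.618034
k = 56
k * phi = 56 * 1.618034 = 90.609903
a_56 = floor(k * phi) = 90

90


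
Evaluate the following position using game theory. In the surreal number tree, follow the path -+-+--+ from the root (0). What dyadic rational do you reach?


Sign expansion: -+-+--+
Rule: track bounds (lo, hi), initially (-inf, +inf). On '+', the current value becomes lo and we move to the simplest number in (value, hi): value + 1 if hi = +inf, otherwise the midpoint (value + hi)/2. On '-', the current value becomes hi and we move to value - 1 if lo = -inf, otherwise the midpoint (lo + value)/2.
Start at 0.
Step 1: sign = -, move left. Bounds: (-inf, 0). Value = -1
Step 2: sign = +, move right. Bounds: (-1, 0). Value = -1/2
Step 3: sign = -, move left. Bounds: (-1, -1/2). Value = -3/4
Step 4: sign = +, move right. Bounds: (-3/4, -1/2). Value = -5/8
Step 5: sign = -, move left. Bounds: (-3/4, -5/8). Value = -11/16
Step 6: sign = -, move left. Bounds: (-3/4, -11/16). Value = -23/32
Step 7: sign = +, move right. Bounds: (-23/32, -11/16). Value = -45/64
The surreal number with sign expansion -+-+--+ is -45/64.

-45/64


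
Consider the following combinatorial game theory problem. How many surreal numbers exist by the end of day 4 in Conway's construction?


Day 0: {|} = 0 is born. Count = 1.
Day n: the number of surreal numbers born by day n is 2^(n+1) - 1.
By day 0: 2^1 - 1 = 1
By day 1: 2^2 - 1 = 3
By day 2: 2^3 - 1 = 7
By day 3: 2^4 - 1 = 15
By day 4: 2^5 - 1 = 31
By day 4: 31 surreal numbers.

31


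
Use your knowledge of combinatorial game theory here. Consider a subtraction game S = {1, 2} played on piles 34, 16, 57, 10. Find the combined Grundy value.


Subtraction set: {1, 2}
For this subtraction set, G(n) = n mod 3 (period = max + 1 = 3).
Pile 1 (size 34): G(34) = 34 mod 3 = 1
Pile 2 (size 16): G(16) = 16 mod 3 = 1
Pile 3 (size 57): G(57) = 57 mod 3 = 0
Pile 4 (size 10): G(10) = 10 mod 3 = 1
Total Grundy value = XOR of all: 1 XOR 1 XOR 0 XOR 1 = 1

1


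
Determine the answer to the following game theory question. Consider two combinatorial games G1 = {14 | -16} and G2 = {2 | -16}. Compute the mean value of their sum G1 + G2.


G1 = {14 | -16}, G2 = {2 | -16}
Each is a switch {a | b} with numbers a > b; its mean value is (a + b)/2, and mean value is additive over game sums: m(G1 + G2) = m(G1) + m(G2).
Mean of G1 = (14 + (-16))/2 = -2/2 = -1
Mean of G2 = (2 + (-16))/2 = -14/2 = -7
Mean of G1 + G2 = -1 + -7 = -8

-8


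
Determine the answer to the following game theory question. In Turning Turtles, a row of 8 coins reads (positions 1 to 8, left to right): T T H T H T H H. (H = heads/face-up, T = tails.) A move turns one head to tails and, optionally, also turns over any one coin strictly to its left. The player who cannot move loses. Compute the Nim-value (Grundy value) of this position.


Coins: T T H T H T H H
Key fact: a single head at position k behaves exactly like a Nim heap of size k (turning it to T and optionally flipping a coin at j < k corresponds to moving the heap from k to j, or to 0), and heads combine as a disjunctive sum (two heads at the same place would cancel, matching j XOR j = 0). So the Nim-value is the XOR of the 1-indexed positions of the heads.
Face-up positions (1-indexed): [3, 5, 7, 8]
XOR 0 with 3: 0 XOR 3 = 3
XOR 3 with 5: 3 XOR 5 = 6
XOR 6 with 7: 6 XOR 7 = 1
XOR 1 with 8: 1 XOR 8 = 9
Nim-value = 9

9


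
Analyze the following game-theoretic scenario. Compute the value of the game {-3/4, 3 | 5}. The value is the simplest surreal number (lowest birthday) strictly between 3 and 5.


Left options: {-3/4, 3}, max = 3
Right options: {5}, min = 5
All options are numbers and max(Left) < min(Right), so by the simplicity theorem the value is the simplest (earliest-born) number strictly between 3 and 5.
The only integer strictly between 3 and 5 is 4.
No non-integer in the interval can be simpler: if x is a non-integer in the interval, then floor(x) or ceil(x) also lies in the interval (the interval contains an integer), and both are proper prefixes of x's sign expansion, i.e. born earlier. So the game value is 4.
Game value = 4

4


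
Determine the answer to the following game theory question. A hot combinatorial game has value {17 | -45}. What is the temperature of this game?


The game is {17 | -45}, a switch {a | b} with numbers a > b.
Cooling {a | b} by t gives {a - t | b + t}, which stops being hot when a - t = b + t, i.e. at t = (a - b)/2. So the temperature of a switch is (a - b)/2.
Temperature = (Left option - Right option) / 2
= (17 - (-45)) / 2
= 62 / 2
= 31

31


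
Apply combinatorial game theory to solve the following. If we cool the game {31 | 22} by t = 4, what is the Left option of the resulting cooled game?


Original game: {31 | 22} (a switch {a | b} with a > b).
Cooling by t (for t below the temperature (a - b)/2 = 9/2) taxes each move by t: {a | b} cooled by t is {a - t | b + t}.
Cooling amount: t = 4
Cooled Left option: 31 - 4 = 27
Cooled Right option: 22 + 4 = 26
Cooled game: {27 | 26}
Left option = 27

27


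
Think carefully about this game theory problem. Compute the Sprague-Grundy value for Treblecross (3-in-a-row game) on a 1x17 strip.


Treblecross: place X on empty cells; 3-in-a-row wins.
Playing within two cells of an existing X lets the opponent win at once, so sensible play treats the cells i-2..i+2 around each X as dead. The player left with no safe cell loses, so this is a normal-play take-away game on strips of safe cells.
Placing X at cell i (0-indexed) of a strip of k safe cells leaves independent strips of sizes max(0, i-2) and max(0, k-i-3). Hence G(k) = mex{ G(max(0,i-2)) XOR G(max(0,k-i-3)) : 0 <= i < k }, with G(0) = 0.
G(1): splits (0,0):0^0=0 -> mex({0}) = 1
G(2): splits (0,0):0^0=0 -> mex({0}) = 1
G(3): splits (0,0):0^0=0 -> mex({0}) = 1
G(4): splits (0,1):0^1=1 (0,0):0^0=0 -> mex({0, 1}) = 2
G(5): splits (0,2):0^1=1 (0,1):0^1=1 (0,0):0^0=0 -> mex({0, 1}) = 2
G(6) = mex({1}) = 0
G(7) = mex({0, 1, 2}) = 3
G(8) = mex({0, 1, 2}) = 3
G(9) = mex({0, 2}) = 1
G(10) = mex({0, 2, 3}) = 1
G(11) = mex({0, 3}) = 1
G(12) = mex({1, 3}) = 0
G(13) = mex({0, 1, 2, 3}) = 4
G(14) = mex({0, 1, 2}) = 3
G(15) = mex({0, 1, 2}) = 3
G(16) = mex({0, 1, 2, 4}) = 3
G(17) = mex({0, 1, 3, 4}) = 2
Therefore G(17) = 2.

2


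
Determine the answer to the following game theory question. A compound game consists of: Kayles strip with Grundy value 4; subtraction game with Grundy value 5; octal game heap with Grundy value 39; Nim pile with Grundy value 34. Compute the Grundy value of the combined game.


By the Sprague-Grundy theorem, the Grundy value of a sum of games is the XOR of individual Grundy values.
Kayles strip: Grundy value = 4. Running XOR: 0 XOR 4 = 4
subtraction game: Grundy value = 5. Running XOR: 4 XOR 5 = 1
octal game heap: Grundy value = 39. Running XOR: 1 XOR 39 = 38
Nim pile: Grundy value = 34. Running XOR: 38 XOR 34 = 4
The combined Grundy value is 4.

4


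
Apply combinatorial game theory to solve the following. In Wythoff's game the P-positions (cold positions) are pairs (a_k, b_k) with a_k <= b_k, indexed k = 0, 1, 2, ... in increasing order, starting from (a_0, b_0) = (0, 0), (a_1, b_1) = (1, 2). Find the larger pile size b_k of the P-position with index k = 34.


By Wythoff's theorem, a_k = floor(k * phi) and b_k = floor(k * phi^2) = a_k + k, where phi = (1 + sqrt(5))/2 is the golden ratio.
phi = (1 + sqrt(5))/2 = 1.618034
phi^2 = phi + 1 = 2.618034
k = 34
k * phi^2 = 34 * 2.618034 = 89.013156
b_34 = floor(k * phi^2) = 89 (check: a_34 + k = 55 + 34 = 89)

89


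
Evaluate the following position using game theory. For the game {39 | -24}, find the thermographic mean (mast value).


Game = {39 | -24}, a switch {a | b} with numbers a > b.
Its thermograph has left wall a - t and right wall b + t, which meet at t = (a - b)/2, where both equal (a + b)/2. So the mast (mean value) is at (a + b)/2.
Mean = (39 + (-24))/2 = 15/2 = 15/2

15/2


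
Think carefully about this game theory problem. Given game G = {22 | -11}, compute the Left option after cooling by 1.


Original game: {22 | -11} (a switch {a | b} with a > b).
Cooling by t (for t below the temperature (a - b)/2 = 33/2) taxes each move by t: {a | b} cooled by t is {a - t | b + t}.
Cooling amount: t = 1
Cooled Left option: 22 - 1 = 21
Cooled Right option: -11 + 1 = -10
Cooled game: {21 | -10}
Left option = 21

21


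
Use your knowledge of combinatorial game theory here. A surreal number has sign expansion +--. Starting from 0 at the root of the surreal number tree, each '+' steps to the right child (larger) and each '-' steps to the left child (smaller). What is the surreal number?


Sign expansion: +--
Rule: track bounds (lo, hi), initially (-inf, +inf). On '+', the current value becomes lo and we move to the simplest number in (value, hi): value + 1 if hi = +inf, otherwise the midpoint (value + hi)/2. On '-', the current value becomes hi and we move to value - 1 if lo = -inf, otherwise the midpoint (lo + value)/2.
Start at 0.
Step 1: sign = +, move right. Bounds: (0, +inf). Value = 1
Step 2: sign = -, move left. Bounds: (0, 1). Value = 1/2
Step 3: sign = -, move left. Bounds: (0, 1/2). Value = 1/4
The surreal number with sign expansion +-- is 1/4.

1/4


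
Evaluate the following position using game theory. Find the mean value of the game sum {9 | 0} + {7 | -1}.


G1 = {9 | 0}, G2 = {7 | -1}
Each is a switch {a | b} with numbers a > b; its mean value is (a + b)/2, and mean value is additive over game sums: m(G1 + G2) = m(G1) + m(G2).
Mean of G1 = (9 + (0))/2 = 9/2 = 9/2
Mean of G2 = (7 + (-1))/2 = 6/2 = 3
Mean of G1 + G2 = 9/2 + 3 = 15/2

15/2


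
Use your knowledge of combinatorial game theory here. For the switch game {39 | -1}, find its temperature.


The game is {39 | -1}, a switch {a | b} with numbers a > b.
Cooling {a | b} by t gives {a - t | b + t}, which stops being hot when a - t = b + t, i.e. at t = (a - b)/2. So the temperature of a switch is (a - b)/2.
Temperature = (Left option - Right option) / 2
= (39 - (-1)) / 2
= 40 / 2
= 20

20


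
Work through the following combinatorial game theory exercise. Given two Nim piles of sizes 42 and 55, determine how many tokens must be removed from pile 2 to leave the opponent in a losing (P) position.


Piles: 42 and 55
Current XOR: 42 XOR 55 = 29 (non-zero, so this is an N-position).
To make the XOR zero, we need to find a move that balances the piles.
For pile 2 (size 55): target = 55 XOR 29 = 42
We reduce pile 2 from 55 to 42.
Tokens removed: 55 - 42 = 13
Verification: 42 XOR 42 = 0

13


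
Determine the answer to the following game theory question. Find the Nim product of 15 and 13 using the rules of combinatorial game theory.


Nim multiplication is bilinear over XOR: (u XOR v) * w = (u*w) XOR (v*w).
So we split each operand into its bit components and XOR the pairwise Nim products.
15 = 1 + 2 + 4 + 8 (as XOR of powers of 2).
13 = 1 + 4 + 8 (as XOR of powers of 2).
Using the standard Nim-product table on single bits:
  2*2 = 3,   2*4 = 8,   2*8 = 12,
  4*4 = 6,   4*8 = 11,  8*8 = 13,
and  1*x = x (identity), k*l = l*k (commutative).
Pairwise Nim products:
  1 * 1 = 1
  1 * 4 = 4
  1 * 8 = 8
  2 * 1 = 2
  2 * 4 = 8
  2 * 8 = 12
  4 * 1 = 4
  4 * 4 = 6
  4 * 8 = 11
  8 * 1 = 8
  8 * 4 = 11
  8 * 8 = 13
XOR them: 1 XOR 4 XOR 8 XOR 2 XOR 8 XOR 12 XOR 4 XOR 6 XOR 11 XOR 8 XOR 11 XOR 13 = 12.
Result: 15 * 13 = 12 (in Nim).

12


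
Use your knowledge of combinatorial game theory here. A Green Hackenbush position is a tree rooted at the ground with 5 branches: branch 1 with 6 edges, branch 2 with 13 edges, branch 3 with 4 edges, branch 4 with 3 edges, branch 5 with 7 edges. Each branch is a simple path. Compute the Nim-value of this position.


The tree has 5 branches from the ground vertex.
In Green Hackenbush, the Nim-value of a simple path of length k is k.
Branch 1: length 6, Nim-value = 6
Branch 2: length 13, Nim-value = 13
Branch 3: length 4, Nim-value = 4
Branch 4: length 3, Nim-value = 3
Branch 5: length 7, Nim-value = 7
Total Nim-value = XOR of all branch values:
0 XOR 6 = 6
6 XOR 13 = 11
11 XOR 4 = 15
15 XOR 3 = 12
12 XOR 7 = 11
Nim-value of the tree = 11

11


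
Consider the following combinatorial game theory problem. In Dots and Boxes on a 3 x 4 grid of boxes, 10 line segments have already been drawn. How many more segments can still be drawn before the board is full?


Grid: 3 x 4 boxes, i.e. 4 rows and 5 columns of dots.
Horizontal edges: (rows + 1) * cols = 4 * 4 = 16
Vertical edges: rows * (cols + 1) = 3 * 5 = 15
Total edges: 16 + 15 = 31
Edges drawn: 10
Remaining: 31 - 10 = 21

21


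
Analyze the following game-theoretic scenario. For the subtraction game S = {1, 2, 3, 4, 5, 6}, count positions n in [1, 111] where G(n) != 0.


Subtraction set S = {1, 2, 3, 4, 5, 6}, so G(n) = n mod 7.
G(n) = 0 when n is a multiple of 7.
Multiples of 7 in [1, 111]: 15
N-positions (nonzero Grundy) = 111 - 15 = 96

96


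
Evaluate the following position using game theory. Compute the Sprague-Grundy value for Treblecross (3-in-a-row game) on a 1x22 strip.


Treblecross: place X on empty cells; 3-in-a-row wins.
Playing within two cells of an existing X lets the opponent win at once, so sensible play treats the cells i-2..i+2 around each X as dead. The player left with no safe cell loses, so this is a normal-play take-away game on strips of safe cells.
Placing X at cell i (0-indexed) of a strip of k safe cells leaves independent strips of sizes max(0, i-2) and max(0, k-i-3). Hence G(k) = mex{ G(max(0,i-2)) XOR G(max(0,k-i-3)) : 0 <= i < k }, with G(0) = 0.
G(1): splits (0,0):0^0=0 -> mex({0}) = 1
G(2): splits (0,0):0^0=0 -> mex({0}) = 1
G(3): splits (0,0):0^0=0 -> mex({0}) = 1
G(4): splits (0,1):0^1=1 (0,0):0^0=0 -> mex({0, 1}) = 2
G(5): splits (0,2):0^1=1 (0,1):0^1=1 (0,0):0^0=0 -> mex({0, 1}) = 2
G(6) = mex({1}) = 0
G(7) = mex({0, 1, 2}) = 3
G(8) = mex({0, 1, 2}) = 3
G(9) = mex({0, 2}) = 1
G(10) = mex({0, 2, 3}) = 1
G(11) = mex({0, 3}) = 1
G(12) = mex({1, 3}) = 0
G(13) = mex({0, 1, 2, 3}) = 4
G(14) = mex({0, 1, 2}) = 3
G(15) = mex({0, 1, 2}) = 3
G(16) = mex({0, 1, 2, 4}) = 3
G(17) = mex({0, 1, 3, 4}) = 2
G(18) = mex({0, 1, 3, 4}) = 2
G(19) = mex({0, 1, 3, 5}) = 2
G(20) = mex({0, 1, 2, 3, 5}) = 4
G(21) = mex({0, 1, 2, 3, 5}) = 4
G(22) = mex({1, 2, 6}) = 0
Therefore G(22) = 0.

0


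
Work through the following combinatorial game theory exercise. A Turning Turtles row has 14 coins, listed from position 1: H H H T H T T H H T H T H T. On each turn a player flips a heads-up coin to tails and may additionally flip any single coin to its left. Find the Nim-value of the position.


Coins: H H H T H T T H H T H T H T
Key fact: a single head at position k behaves exactly like a Nim heap of size k (turning it to T and optionally flipping a coin at j < k corresponds to moving the heap from k to j, or to 0), and heads combine as a disjunctive sum (two heads at the same place would cancel, matching j XOR j = 0). So the Nim-value is the XOR of the 1-indexed positions of the heads.
Face-up positions (1-indexed): [1, 2, 3, 5, 8, 9, 11, 13]
XOR 0 with 1: 0 XOR 1 = 1
XOR 1 with 2: 1 XOR 2 = 3
XOR 3 with 3: 3 XOR 3 = 0
XOR 0 with 5: 0 XOR 5 = 5
XOR 5 with 8: 5 XOR 8 = 13
XOR 13 with 9: 13 XOR 9 = 4
XOR 4 with 11: 4 XOR 11 = 15
XOR 15 with 13: 15 XOR 13 = 2
Nim-value = 2

2


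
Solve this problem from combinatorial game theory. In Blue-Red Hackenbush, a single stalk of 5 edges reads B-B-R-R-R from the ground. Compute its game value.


Edges (from ground): B-B-R-R-R
By Berlekamp's sign-expansion rule, a Blue-Red Hackenbush stalk has the value of the surreal number whose sign sequence is the edge sequence with B -> + and R -> -.
Sign sequence: ++---
Trace the sign expansion in the surreal number tree, starting from 0:
Edge 1: B (sign +) -> bounds (0, +inf), value = 1
Edge 2: B (sign +) -> bounds (1, +inf), value = 2
Edge 3: R (sign -) -> bounds (1, 2), value = 3/2
Edge 4: R (sign -) -> bounds (1, 3/2), value = 5/4
Edge 5: R (sign -) -> bounds (1, 5/4), value = 9/8
Game value = 9/8

9/8


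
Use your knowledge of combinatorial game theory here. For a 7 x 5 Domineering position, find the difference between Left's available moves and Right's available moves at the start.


Board is 7 x 5 (rows x cols).
Left (vertical) placements: (rows-1) * cols = 6 * 5 = 30
Right (horizontal) placements: rows * (cols-1) = 7 * 4 = 28
Advantage = Left - Right = 30 - 28 = 2

2


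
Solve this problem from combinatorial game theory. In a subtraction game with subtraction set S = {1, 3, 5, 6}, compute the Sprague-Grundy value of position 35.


The subtraction set is S = {1, 3, 5, 6}.
G(k) = mex{ G(k - s) : s in S, s <= k }. We compute iteratively: G(0) = 0.
G(1) = mex({0}) = 1
G(2) = mex({1}) = 0
G(3) = mex({0}) = 1
G(4) = mex({1}) = 0
G(5) = mex({0}) = 1
G(6) = mex({0, 1}) = 2
G(7) = mex({0, 1, 2}) = 3
G(8) = mex({0, 1, 3}) = 2
G(9) = mex({0, 1, 2}) = 3
G(10) = mex({0, 1, 3}) = 2
G(11) = mex({1, 2}) = 0
G(12) = mex({0, 2, 3}) = 1
G(13) = mex({1, 2, 3}) = 0
G(14) = mex({0, 2, 3}) = 1
G(15) = mex({1, 2, 3}) = 0
G(16) = mex({0, 2}) = 1
Observe that G(11)..G(16) = 0, 1, 0, 1, 0, 1 repeats G(0)..G(5) = 0, 1, 0, 1, 0, 1.
For k >= max(S) = 6, G(k) is determined by the previous 6 values G(k-6)..G(k-1); a window of 6 consecutive values has recurred shifted by 11, so by induction G(k + 11) = G(k) for all k >= 0: the sequence is periodic from the start with period 11.
One period: G(0..10) = 0, 1, 0, 1, 0, 1, 2, 3, 2, 3, 2.
35 mod 11 = 2, so G(35) = G(2) = 0.

0


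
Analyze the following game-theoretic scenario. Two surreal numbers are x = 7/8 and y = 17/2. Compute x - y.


x = 7/8, y = 17/2
Converting to common denominator: 8
x = 7/8, y = 68/8
x - y = 7/8 - 17/2 = -61/8

-61/8


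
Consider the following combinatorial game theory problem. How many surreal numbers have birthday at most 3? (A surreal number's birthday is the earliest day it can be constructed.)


Day 0: {|} = 0 is born. Count = 1.
Day n: the number of surreal numbers born by day n is 2^(n+1) - 1.
By day 0: 2^1 - 1 = 1
By day 1: 2^2 - 1 = 3
By day 2: 2^3 - 1 = 7
By day 3: 2^4 - 1 = 15
By day 3: 15 surreal numbers.

15


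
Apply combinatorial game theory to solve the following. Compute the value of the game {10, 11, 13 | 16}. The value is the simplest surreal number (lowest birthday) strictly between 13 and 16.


Left options: {10, 11, 13}, max = 13
Right options: {16}, min = 16
All options are numbers and max(Left) < min(Right), so by the simplicity theorem the value is the simplest (earliest-born) number strictly between 13 and 16.
Integers 14 through 15 all lie strictly between 13 and 16.
Among integers, the simplest (lowest birthday = smallest |n|; 0 is born on day 0, +-n on day n) is 14.
No non-integer in the interval can be simpler: if x is a non-integer in the interval, then floor(x) or ceil(x) also lies in the interval (the interval contains an integer), and both are proper prefixes of x's sign expansion, i.e. born earlier. So the game value is 14.
Game value = 14

14


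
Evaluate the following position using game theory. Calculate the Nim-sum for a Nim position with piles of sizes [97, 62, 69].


We need the XOR (exclusive or) of all pile sizes.
After XOR-ing pile 1 (size 97): 0 XOR 97 = 97
After XOR-ing pile 2 (size 62): 97 XOR 62 = 95
After XOR-ing pile 3 (size 69): 95 XOR 69 = 26
The Nim-value of this position is 26.

26


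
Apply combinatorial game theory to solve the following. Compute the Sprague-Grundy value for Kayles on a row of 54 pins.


Kayles: a move removes 1 or 2 adjacent pins from a contiguous row.
Removing pins from a row of k leaves two independent rows (a, b) with a + b = k - 1 (one pin) or a + b = k - 2 (two pins); an end removal gives a = 0.
By Sprague-Grundy, G(k) = mex{ G(a) XOR G(b) } over all these splits. G(0) = 0.
G(1): splits (0,0):0^0=0 -> mex({0}) = 1
G(2): splits (0,1):0^1=1 (0,0):0^0=0 -> mex({0, 1}) = 2
G(3): splits (0,2):0^2=2 (1,1):1^1=0 (0,1):0^1=1 -> mex({0, 1, 2}) = 3
G(4): splits (0,3):0^3=3 (1,2):1^2=3 (0,2):0^2=2 (1,1):1^1=0 -> mex({0, 2, 3}) = 1
G(5): splits (0,4):0^1=1 (1,3):1^3=2 (2,2):2^2=0 (0,3):0^3=3 (1,2):1^2=3 -> mex({0, 1, 2, 3}) = 4
G(6) = mex({0, 1, 2, 4}) = 3
G(7) = mex({0, 1, 3, 4, 5}) = 2
G(8) = mex({0, 2, 3, 5, 6}) = 1
G(9) = mex({0, 1, 2, 3, 6, 7}) = 4
G(10) = mex({0, 1, 3, 4, 5, 7}) = 2
G(11) = mex({0, 1, 2, 3, 4, 5}) = 6
G(12) = mex({0, 1, 2, 3, 5, 6, 7}) = 4
G(13) = mex({0, 2, 3, 4, 6, 7}) = 1
G(14) = mex({0, 1, 4, 5, 6, 7}) = 2
G(15) = mex({0, 1, 2, 3, 4, 5, 6}) = 7
G(16) = mex({0, 2, 3, 5, 6, 7}) = 1
G(17) = mex({0, 1, 2, 3, 5, 6, 7}) = 4
G(18) = mex({0, 1, 2, 4, 5, 6}) = 3
G(19) = mex({0, 1, 3, 4, 5, 7}) = 2
G(20) = mex({0, 2, 3, 4, 5, 6, 7}) = 1
G(21) = mex({0, 1, 2, 3, 5, 6, 7}) = 4
G(22) = mex({0, 1, 2, 3, 4, 5, 7}) = 6
G(23) = mex({0, 1, 2, 3, 4, 5, 6}) = 7
G(24) = mex({0, 1, 2, 3, 5, 6, 7}) = 4
G(25) = mex({0, 2, 3, 4, 6, 7}) = 1
G(26) = mex({0, 1, 3, 4, 5, 6, 7}) = 2
G(27) = mex({0, 1, 2, 3, 4, 5, 6, 7}) = 8
G(28) = mex({0, 1, 2, 3, 4, 6, 7, 8}) = 5
G(29) = mex({0, 1, 2, 3, 5, 6, 7, 8, 9}) = 4
G(30) = mex({0, 1, 2, 3, 4, 5, 6, 9, 10}) = 7
G(31) = mex({0, 1, 3, 4, 5, 7, 10, 11}) = 2
G(32) = mex({0, 2, 3, 4, 5, 6, 7, 9, 11}) = 1
G(33) = mex({0, 1, 2, 3, 4, 5, 6, 7, 9, 12}) = 8
G(34) = mex({0, 1, 2, 3, 4, 5, 7, 8, 11, 12}) = 6
G(35) = mex({0, 1, 2, 3, 4, 5, 6, 8, 9, 10, 11}) = 7
G(36) = mex({0, 1, 2, 3, 5, 6, 7, 9, 10}) = 4
G(37) = mex({0, 2, 3, 4, 6, 7, 9, 10, 11, 12}) = 1
G(38) = mex({0, 1, 3, 4, 5, 6, 7, 9, 10, 11, 12}) = 2
G(39) = mex({0, 1, 2, 4, 5, 6, 7, 9, 10, 12, 14}) = 3
G(40) = mex({0, 2, 3, 4, 6, 7, 11, 12, 14}) = 1
G(41) = mex({0, 1, 2, 3, 5, 6, 7, 9, 10, 11, 12}) = 4
G(42) = mex({0, 1, 2, 3, 4, 5, 6, 9, 10}) = 7
G(43) = mex({0, 1, 3, 4, 5, 7, 9, 10, 12, 15}) = 2
G(44) = mex({0, 2, 3, 4, 5, 6, 7, 9, 10, 12, 15}) = 1
G(45) = mex({0, 1, 2, 3, 4, 5, 6, 7, 9, 10, 12, 14}) = 8
G(46) = mex({0, 1, 3, 4, 5, 7, 8, 11, 12, 14}) = 2
G(47) = mex({0, 1, 2, 3, 4, 5, 6, 8, 9, 10, 11, 12}) = 7
G(48) = mex({0, 1, 2, 3, 5, 6, 7, 9, 10}) = 4
G(49) = mex({0, 2, 3, 4, 6, 7, 9, 10, 11, 12, 15}) = 1
G(50) = mex({0, 1, 4, 5, 6, 7, 9, 11, 12, 14, 15}) = 2
G(51) = mex({0, 1, 2, 3, 4, 5, 6, 7, 9, 12, 14, 15}) = 8
G(52) = mex({0, 2, 3, 4, 5, 6, 7, 8, 11, 12, 15}) = 1
G(53) = mex({0, 1, 2, 3, 5, 6, 7, 8, 9, 10, 11, 12}) = 4
G(54) = mex({0, 1, 2, 3, 4, 5, 6, 9, 10}) = 7
Therefore G(54) = 7.

7


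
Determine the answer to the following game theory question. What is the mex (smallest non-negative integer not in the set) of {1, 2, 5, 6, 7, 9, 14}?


Set = {1, 2, 5, 6, 7, 9, 14}
0 is NOT in the set. This is the mex.
mex = 0

0


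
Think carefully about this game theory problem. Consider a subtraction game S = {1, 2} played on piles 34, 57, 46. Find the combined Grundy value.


Subtraction set: {1, 2}
For this subtraction set, G(n) = n mod 3 (period = max + 1 = 3).
Pile 1 (size 34): G(34) = 34 mod 3 = 1
Pile 2 (size 57): G(57) = 57 mod 3 = 0
Pile 3 (size 46): G(46) = 46 mod 3 = 1
Total Grundy value = XOR of all: 1 XOR 0 XOR 1 = 0

0


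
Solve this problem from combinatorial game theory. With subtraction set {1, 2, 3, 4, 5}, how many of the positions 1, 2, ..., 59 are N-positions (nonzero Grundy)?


Subtraction set S = {1, 2, 3, 4, 5}, so G(n) = n mod 6.
G(n) = 0 when n is a multiple of 6.
Multiples of 6 in [1, 59]: 9
N-positions (nonzero Grundy) = 59 - 9 = 50

50


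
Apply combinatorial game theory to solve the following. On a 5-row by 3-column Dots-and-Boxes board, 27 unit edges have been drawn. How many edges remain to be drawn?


Grid: 5 x 3 boxes, i.e. 6 rows and 4 columns of dots.
Horizontal edges: (rows + 1) * cols = 6 * 3 = 18
Vertical edges: rows * (cols + 1) = 5 * 4 = 20
Total edges: 18 + 20 = 38
Edges drawn: 27
Remaining: 38 - 27 = 11

11


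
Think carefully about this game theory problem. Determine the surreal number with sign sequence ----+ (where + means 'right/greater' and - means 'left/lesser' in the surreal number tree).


Sign expansion: ----+
Rule: track bounds (lo, hi), initially (-inf, +inf). On '+', the current value becomes lo and we move to the simplest number in (value, hi): value + 1 if hi = +inf, otherwise the midpoint (value + hi)/2. On '-', the current value becomes hi and we move to value - 1 if lo = -inf, otherwise the midpoint (lo + value)/2.
Start at 0.
Step 1: sign = -, move left. Bounds: (-inf, 0). Value = -1
Step 2: sign = -, move left. Bounds: (-inf, -1). Value = -2
Step 3: sign = -, move left. Bounds: (-inf, -2). Value = -3
Step 4: sign = -, move left. Bounds: (-inf, -3). Value = -4
Step 5: sign = +, move right. Bounds: (-4, -3). Value = -7/2
The surreal number with sign expansion ----+ is -7/2.

-7/2


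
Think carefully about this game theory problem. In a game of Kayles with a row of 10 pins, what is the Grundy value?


Kayles: a move removes 1 or 2 adjacent pins from a contiguous row.
Removing pins from a row of k leaves two independent rows (a, b) with a + b = k - 1 (one pin) or a + b = k - 2 (two pins); an end removal gives a = 0.
By Sprague-Grundy, G(k) = mex{ G(a) XOR G(b) } over all these splits. G(0) = 0.
G(1): splits (0,0):0^0=0 -> mex({0}) = 1
G(2): splits (0,1):0^1=1 (0,0):0^0=0 -> mex({0, 1}) = 2
G(3): splits (0,2):0^2=2 (1,1):1^1=0 (0,1):0^1=1 -> mex({0, 1, 2}) = 3
G(4): splits (0,3):0^3=3 (1,2):1^2=3 (0,2):0^2=2 (1,1):1^1=0 -> mex({0, 2, 3}) = 1
G(5): splits (0,4):0^1=1 (1,3):1^3=2 (2,2):2^2=0 (0,3):0^3=3 (1,2):1^2=3 -> mex({0, 1, 2, 3}) = 4
G(6) = mex({0, 1, 2, 4}) = 3
G(7) = mex({0, 1, 3, 4, 5}) = 2
G(8) = mex({0, 2, 3, 5, 6}) = 1
G(9) = mex({0, 1, 2, 3, 6, 7}) = 4
G(10) = mex({0, 1, 3, 4, 5, 7}) = 2
Therefore G(10) = 2.

2


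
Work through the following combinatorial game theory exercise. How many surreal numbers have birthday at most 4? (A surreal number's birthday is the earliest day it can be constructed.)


Day 0: {|} = 0 is born. Count = 1.
Day n: the number of surreal numbers born by day n is 2^(n+1) - 1.
By day 0: 2^1 - 1 = 1
By day 1: 2^2 - 1 = 3
By day 2: 2^3 - 1 = 7
By day 3: 2^4 - 1 = 15
By day 4: 2^5 - 1 = 31
By day 4: 31 surreal numbers.

31


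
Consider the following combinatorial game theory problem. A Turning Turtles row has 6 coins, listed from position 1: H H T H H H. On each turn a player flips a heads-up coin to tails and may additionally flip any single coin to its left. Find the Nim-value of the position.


Coins: H H T H H H
Key fact: a single head at position k behaves exactly like a Nim heap of size k (turning it to T and optionally flipping a coin at j < k corresponds to moving the heap from k to j, or to 0), and heads combine as a disjunctive sum (two heads at the same place would cancel, matching j XOR j = 0). So the Nim-value is the XOR of the 1-indexed positions of the heads.
Face-up positions (1-indexed): [1, 2, 4, 5, 6]
XOR 0 with 1: 0 XOR 1 = 1
XOR 1 with 2: 1 XOR 2 = 3
XOR 3 with 4: 3 XOR 4 = 7
XOR 7 with 5: 7 XOR 5 = 2
XOR 2 with 6: 2 XOR 6 = 4
Nim-value = 4

4


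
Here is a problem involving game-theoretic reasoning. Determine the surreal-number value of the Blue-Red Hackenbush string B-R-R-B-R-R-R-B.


Edges (from ground): B-R-R-B-R-R-R-B
By Berlekamp's sign-expansion rule, a Blue-Red Hackenbush stalk has the value of the surreal number whose sign sequence is the edge sequence with B -> + and R -> -.
Sign sequence: +--+---+
Trace the sign expansion in the surreal number tree, starting from 0:
Edge 1: B (sign +) -> bounds (0, +inf), value = 1
Edge 2: R (sign -) -> bounds (0, 1), value = 1/2
Edge 3: R (sign -) -> bounds (0, 1/2), value = 1/4
Edge 4: B (sign +) -> bounds (1/4, 1/2), value = 3/8
Edge 5: R (sign -) -> bounds (1/4, 3/8), value = 5/16
Edge 6: R (sign -) -> bounds (1/4, 5/16), value = 9/32
Edge 7: R (sign -) -> bounds (1/4, 9/32), value = 17/64
Edge 8: B (sign +) -> bounds (17/64, 9/32), value = 35/128
Game value = 35/128

35/128


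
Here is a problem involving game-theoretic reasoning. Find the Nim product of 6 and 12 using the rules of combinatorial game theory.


Nim multiplication is bilinear over XOR: (u XOR v) * w = (u*w) XOR (v*w).
So we split each operand into its bit components and XOR the pairwise Nim products.
6 = 2 + 4 (as XOR of powers of 2).
12 = 4 + 8 (as XOR of powers of 2).
Using the standard Nim-product table on single bits:
  2*2 = 3,   2*4 = 8,   2*8 = 12,
  4*4 = 6,   4*8 = 11,  8*8 = 13,
and  1*x = x (identity), k*l = l*k (commutative).
Pairwise Nim products:
  2 * 4 = 8
  2 * 8 = 12
  4 * 4 = 6
  4 * 8 = 11
XOR them: 8 XOR 12 XOR 6 XOR 11 = 9.
Result: 6 * 12 = 9 (in Nim).

9


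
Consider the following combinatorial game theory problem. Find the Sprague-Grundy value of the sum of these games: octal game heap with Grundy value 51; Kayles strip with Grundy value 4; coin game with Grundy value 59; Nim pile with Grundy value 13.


By the Sprague-Grundy theorem, the Grundy value of a sum of games is the XOR of individual Grundy values.
octal game heap: Grundy value = 51. Running XOR: 0 XOR 51 = 51
Kayles strip: Grundy value = 4. Running XOR: 51 XOR 4 = 55
coin game: Grundy value = 59. Running XOR: 55 XOR 59 = 12
Nim pile: Grundy value = 13. Running XOR: 12 XOR 13 = 1
The combined Grundy value is 1.

1


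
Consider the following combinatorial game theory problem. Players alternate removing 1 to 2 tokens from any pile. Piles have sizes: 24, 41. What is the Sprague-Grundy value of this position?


Subtraction set: {1, 2}
For this subtraction set, G(n) = n mod 3 (period = max + 1 = 3).
Pile 1 (size 24): G(24) = 24 mod 3 = 0
Pile 2 (size 41): G(41) = 41 mod 3 = 2
Total Grundy value = XOR of all: 0 XOR 2 = 2

2


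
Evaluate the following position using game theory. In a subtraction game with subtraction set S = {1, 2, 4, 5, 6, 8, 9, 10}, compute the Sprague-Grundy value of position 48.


The subtraction set is S = {1, 2, 4, 5, 6, 8, 9, 10}.
G(k) = mex{ G(k - s) : s in S, s <= k }. We compute iteratively: G(0) = 0.
G(1) = mex({0}) = 1
G(2) = mex({0, 1}) = 2
G(3) = mex({1, 2}) = 0
G(4) = mex({0, 2}) = 1
G(5) = mex({0, 1}) = 2
G(6) = mex({0, 1, 2}) = 3
G(7) = mex({0, 1, 2, 3}) = 4
G(8) = mex({0, 1, 2, 3, 4}) = 5
G(9) = mex({0, 1, 2, 4, 5}) = 3
G(10) = mex({0, 1, 2, 3, 5}) = 4
G(11) = mex({0, 1, 2, 3, 4}) = 5
G(12) = mex({0, 1, 2, 3, 4, 5}) = 6
G(13) = mex({0, 1, 2, 3, 4, 5, 6}) = 7
G(14) = mex({1, 2, 3, 4, 5, 6, 7}) = 0
G(15) = mex({0, 2, 3, 4, 5, 7}) = 1
G(16) = mex({0, 1, 3, 4, 5, 6}) = 2
G(17) = mex({1, 2, 3, 4, 5, 6, 7}) = 0
G(18) = mex({0, 2, 3, 4, 5, 6, 7}) = 1
G(19) = mex({0, 1, 3, 4, 5, 7}) = 2
G(20) = mex({0, 1, 2, 4, 5, 6}) = 3
G(21) = mex({0, 1, 2, 3, 5, 6, 7}) = 4
G(22) = mex({0, 1, 2, 3, 4, 6, 7}) = 5
G(23) = mex({0, 1, 2, 4, 5, 7}) = 3
Observe that G(14)..G(23) = 0, 1, 2, 0, 1, 2, 3, 4, 5, 3 repeats G(0)..G(9) = 0, 1, 2, 0, 1, 2, 3, 4, 5, 3.
For k >= max(S) = 10, G(k) is determined by the previous 10 values G(k-10)..G(k-1); a window of 10 consecutive values has recurred shifted by 14, so by induction G(k + 14) = G(k) for all k >= 0: the sequence is periodic from the start with period 14.
One period: G(0..13) = 0, 1, 2, 0, 1, 2, 3, 4, 5, 3, 4, 5, 6, 7.
48 mod 14 = 6, so G(48) = G(6) = 3.

3
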